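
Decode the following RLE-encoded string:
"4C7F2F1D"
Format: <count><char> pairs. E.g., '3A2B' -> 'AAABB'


Expanding each <count><char> pair:
  4C -> 'CCCC'
  7F -> 'FFFFFFF'
  2F -> 'FF'
  1D -> 'D'

Decoded = CCCCFFFFFFFFFD


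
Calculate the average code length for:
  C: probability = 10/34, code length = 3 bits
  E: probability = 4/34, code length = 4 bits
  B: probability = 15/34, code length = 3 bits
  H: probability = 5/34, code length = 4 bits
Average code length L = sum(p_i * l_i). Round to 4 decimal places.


Weighted contributions p_i * l_i:
  C: (10/34) * 3 = 30/34
  E: (4/34) * 4 = 16/34
  B: (15/34) * 3 = 45/34
  H: (5/34) * 4 = 20/34
Sum = (30 + 16 + 45 + 20)/34 = 111/34

L = 111/34 = 3.2647 bits/symbol


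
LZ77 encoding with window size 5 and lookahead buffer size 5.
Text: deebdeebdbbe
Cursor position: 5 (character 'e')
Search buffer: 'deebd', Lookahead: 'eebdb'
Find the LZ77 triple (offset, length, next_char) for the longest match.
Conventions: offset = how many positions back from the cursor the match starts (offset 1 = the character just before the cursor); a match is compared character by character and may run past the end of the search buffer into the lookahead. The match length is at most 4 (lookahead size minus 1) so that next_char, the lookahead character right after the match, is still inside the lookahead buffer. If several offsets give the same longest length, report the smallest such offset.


Try each offset into the search buffer:
  offset=1 (pos 4, char 'd'): match length 0
  offset=2 (pos 3, char 'b'): match length 0
  offset=3 (pos 2, char 'e'): match length 1
  offset=4 (pos 1, char 'e'): match length 4
  offset=5 (pos 0, char 'd'): match length 0
Longest match has length 4 at offset 4.
next_char = character at position 5 + 4 = 9 -> 'b'

Best match: offset=4, length=4 (matching 'eebd' starting at position 1)
LZ77 triple: (4, 4, 'b')


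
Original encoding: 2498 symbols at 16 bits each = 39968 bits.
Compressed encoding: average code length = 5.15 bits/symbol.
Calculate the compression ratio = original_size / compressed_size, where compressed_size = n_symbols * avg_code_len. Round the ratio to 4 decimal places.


original_size = n_symbols * orig_bits = 2498 * 16 = 39968 bits
compressed_size = n_symbols * avg_code_len = 2498 * 5.15 = 12864.7 bits
ratio = original_size / compressed_size = 39968 / 12864.7 = 3.1068

Compression ratio = 3.1068


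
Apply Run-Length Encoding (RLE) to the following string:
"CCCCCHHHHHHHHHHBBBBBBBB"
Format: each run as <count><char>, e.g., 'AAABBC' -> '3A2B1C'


Scanning runs left to right:
  i=0: run of 'C' x 5 -> '5C'
  i=5: run of 'H' x 10 -> '10H'
  i=15: run of 'B' x 8 -> '8B'

RLE = 5C10H8B


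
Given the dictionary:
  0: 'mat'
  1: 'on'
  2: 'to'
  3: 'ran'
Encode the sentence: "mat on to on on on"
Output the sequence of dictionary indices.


Look up each word in the dictionary:
  'mat' -> 0
  'on' -> 1
  'to' -> 2
  'on' -> 1
  'on' -> 1
  'on' -> 1

Encoded: [0, 1, 2, 1, 1, 1]


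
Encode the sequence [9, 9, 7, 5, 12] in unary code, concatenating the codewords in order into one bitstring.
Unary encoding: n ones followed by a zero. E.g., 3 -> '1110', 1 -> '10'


Encode each number as n ones followed by a terminating 0:
  9 -> 1111111110 (10 bits)
  9 -> 1111111110 (10 bits)
  7 -> 11111110 (8 bits)
  5 -> 111110 (6 bits)
  12 -> 1111111111110 (13 bits)
Total length = 10 + 10 + 8 + 6 + 13 = 47 bits.

Unary([9, 9, 7, 5, 12]) = 11111111101111111110111111101111101111111111110 (47 bits)


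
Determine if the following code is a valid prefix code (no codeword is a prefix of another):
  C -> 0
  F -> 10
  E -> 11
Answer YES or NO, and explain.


Checking each pair (does one codeword prefix another?):
  C='0' vs F='10': no prefix
  C='0' vs E='11': no prefix
  F='10' vs C='0': no prefix
  F='10' vs E='11': no prefix
  E='11' vs C='0': no prefix
  E='11' vs F='10': no prefix
No violation found over all pairs.

YES -- this is a valid prefix code. No codeword is a prefix of any other codeword.


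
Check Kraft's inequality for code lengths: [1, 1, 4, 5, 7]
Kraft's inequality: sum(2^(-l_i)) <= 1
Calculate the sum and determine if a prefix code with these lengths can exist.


Sum = 2^(-1) + 2^(-1) + 2^(-4) + 2^(-5) + 2^(-7)
    = 0.5 + 0.5 + 0.0625 + 0.03125 + 0.0078125
    = 141/128 = 1.1015625
Since 1.1015625 > 1, Kraft's inequality is NOT satisfied.
A prefix code with these lengths CANNOT exist.

Kraft sum = 1.1015625. Not satisfied.


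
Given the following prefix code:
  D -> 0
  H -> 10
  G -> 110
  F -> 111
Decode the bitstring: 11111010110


Decoding step by step:
Bits 111 -> F
Bits 110 -> G
Bits 10 -> H
Bits 110 -> G


Decoded message: FGHG


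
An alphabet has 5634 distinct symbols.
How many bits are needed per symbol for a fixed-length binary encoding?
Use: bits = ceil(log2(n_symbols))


log2(5634) = 12.4599
Bracket: 2^12 = 4096 < 5634 <= 2^13 = 8192
So ceil(log2(5634)) = 13

bits = ceil(log2(5634)) = ceil(12.4599) = 13 bits


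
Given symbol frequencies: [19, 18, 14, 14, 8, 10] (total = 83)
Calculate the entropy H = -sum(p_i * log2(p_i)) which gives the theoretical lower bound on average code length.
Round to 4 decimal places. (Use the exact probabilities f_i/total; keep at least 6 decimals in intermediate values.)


Per-symbol terms -p_i * log2(p_i) with p_i = f_i/83:
  p = 19/83 = 0.228916: log2(p) = -2.127112, -p*log2(p) = 0.486929
  p = 18/83 = 0.216867: log2(p) = -2.205114, -p*log2(p) = 0.478218
  p = 14/83 = 0.168675: log2(p) = -2.567685, -p*log2(p) = 0.433103
  p = 14/83 = 0.168675: log2(p) = -2.567685, -p*log2(p) = 0.433103
  p = 8/83 = 0.096386: log2(p) = -3.375039, -p*log2(p) = 0.325305
  p = 10/83 = 0.120482: log2(p) = -3.053111, -p*log2(p) = 0.367845
H = 0.486929 + 0.478218 + 0.433103 + 0.433103 + 0.325305 + 0.367845 = 2.524503

H = 2.5245 bits/symbol


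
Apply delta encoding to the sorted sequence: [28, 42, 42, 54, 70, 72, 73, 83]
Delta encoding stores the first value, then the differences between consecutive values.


First value: 28
Deltas:
  42 - 28 = 14
  42 - 42 = 0
  54 - 42 = 12
  70 - 54 = 16
  72 - 70 = 2
  73 - 72 = 1
  83 - 73 = 10


Delta encoded: [28, 14, 0, 12, 16, 2, 1, 10]


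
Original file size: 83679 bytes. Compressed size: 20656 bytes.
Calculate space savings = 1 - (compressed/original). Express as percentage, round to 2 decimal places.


ratio = compressed/original = 20656/83679 = 0.246848
savings = 1 - ratio = 1 - 0.246848 = 0.753152
as a percentage: 0.753152 * 100 = 75.32%

Space savings = 1 - 20656/83679 = 75.32%


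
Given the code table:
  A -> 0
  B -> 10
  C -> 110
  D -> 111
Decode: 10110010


Decoding:
10 -> B
110 -> C
0 -> A
10 -> B


Result: BCAB


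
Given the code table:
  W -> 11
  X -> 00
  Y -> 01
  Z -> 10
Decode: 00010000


Decoding:
00 -> X
01 -> Y
00 -> X
00 -> X


Result: XYXX


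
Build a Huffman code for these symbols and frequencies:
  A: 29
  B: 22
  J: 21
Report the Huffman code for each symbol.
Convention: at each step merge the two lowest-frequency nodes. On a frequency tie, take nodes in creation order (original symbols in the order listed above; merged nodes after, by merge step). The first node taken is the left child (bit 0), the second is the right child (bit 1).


Huffman tree construction:
Step 1: Merge J(21) + B(22) = 43
Step 2: Merge A(29) + (J+B)(43) = 72
Read each symbol's code off the tree from the root (left child = 0, right child = 1).

Codes:
  A: 0 (length 1)
  B: 11 (length 2)
  J: 10 (length 2)
Average code length: 115/72 = 1.5972 bits/symbol


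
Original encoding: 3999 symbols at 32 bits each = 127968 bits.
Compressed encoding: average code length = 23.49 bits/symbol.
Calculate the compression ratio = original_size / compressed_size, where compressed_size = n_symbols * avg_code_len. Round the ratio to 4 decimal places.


original_size = n_symbols * orig_bits = 3999 * 32 = 127968 bits
compressed_size = n_symbols * avg_code_len = 3999 * 23.49 = 93936.51 bits
ratio = original_size / compressed_size = 127968 / 93936.51 = 1.3623

Compression ratio = 1.3623


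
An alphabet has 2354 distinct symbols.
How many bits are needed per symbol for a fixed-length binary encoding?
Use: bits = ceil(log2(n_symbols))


log2(2354) = 11.2009
Bracket: 2^11 = 2048 < 2354 <= 2^12 = 4096
So ceil(log2(2354)) = 12

bits = ceil(log2(2354)) = ceil(11.2009) = 12 bits


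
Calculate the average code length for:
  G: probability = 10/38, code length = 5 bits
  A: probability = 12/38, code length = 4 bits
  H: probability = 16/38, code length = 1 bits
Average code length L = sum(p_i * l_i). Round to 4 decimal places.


Weighted contributions p_i * l_i:
  G: (10/38) * 5 = 50/38
  A: (12/38) * 4 = 48/38
  H: (16/38) * 1 = 16/38
Sum = (50 + 48 + 16)/38 = 114/38

L = 114/38 = 3.0000 bits/symbol


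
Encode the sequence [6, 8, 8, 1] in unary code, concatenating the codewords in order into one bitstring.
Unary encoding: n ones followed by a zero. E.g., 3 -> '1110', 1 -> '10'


Encode each number as n ones followed by a terminating 0:
  6 -> 1111110 (7 bits)
  8 -> 111111110 (9 bits)
  8 -> 111111110 (9 bits)
  1 -> 10 (2 bits)
Total length = 7 + 9 + 9 + 2 = 27 bits.

Unary([6, 8, 8, 1]) = 111111011111111011111111010 (27 bits)


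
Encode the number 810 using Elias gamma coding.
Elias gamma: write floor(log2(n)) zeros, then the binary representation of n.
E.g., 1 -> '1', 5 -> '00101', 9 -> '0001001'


num_bits = floor(log2(810)) + 1 = 10
leading_zeros = num_bits - 1 = 9
binary(810) = 1100101010

Elias gamma(810) = '000000000' + '1100101010' = 0000000001100101010 (19 bits)


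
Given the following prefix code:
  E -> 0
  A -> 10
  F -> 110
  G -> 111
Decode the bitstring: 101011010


Decoding step by step:
Bits 10 -> A
Bits 10 -> A
Bits 110 -> F
Bits 10 -> A


Decoded message: AAFA


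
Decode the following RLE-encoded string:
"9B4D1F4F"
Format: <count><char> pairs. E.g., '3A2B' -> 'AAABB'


Expanding each <count><char> pair:
  9B -> 'BBBBBBBBB'
  4D -> 'DDDD'
  1F -> 'F'
  4F -> 'FFFF'

Decoded = BBBBBBBBBDDDDFFFFF


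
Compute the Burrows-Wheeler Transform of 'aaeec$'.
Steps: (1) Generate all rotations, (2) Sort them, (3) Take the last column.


Rotations (sorted):
  0: $aaeec -> last char: c
  1: aaeec$ -> last char: $
  2: aeec$a -> last char: a
  3: c$aaee -> last char: e
  4: ec$aae -> last char: e
  5: eec$aa -> last char: a


BWT = c$aeea


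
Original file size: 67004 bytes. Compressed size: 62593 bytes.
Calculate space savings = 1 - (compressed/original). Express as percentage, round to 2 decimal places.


ratio = compressed/original = 62593/67004 = 0.934168
savings = 1 - ratio = 1 - 0.934168 = 0.065832
as a percentage: 0.065832 * 100 = 6.58%

Space savings = 1 - 62593/67004 = 6.58%


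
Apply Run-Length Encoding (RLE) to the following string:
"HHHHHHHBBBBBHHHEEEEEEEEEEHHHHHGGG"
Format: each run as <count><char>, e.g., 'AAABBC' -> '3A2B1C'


Scanning runs left to right:
  i=0: run of 'H' x 7 -> '7H'
  i=7: run of 'B' x 5 -> '5B'
  i=12: run of 'H' x 3 -> '3H'
  i=15: run of 'E' x 10 -> '10E'
  i=25: run of 'H' x 5 -> '5H'
  i=30: run of 'G' x 3 -> '3G'

RLE = 7H5B3H10E5H3G


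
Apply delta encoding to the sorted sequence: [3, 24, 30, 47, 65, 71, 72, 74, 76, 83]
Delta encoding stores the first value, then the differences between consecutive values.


First value: 3
Deltas:
  24 - 3 = 21
  30 - 24 = 6
  47 - 30 = 17
  65 - 47 = 18
  71 - 65 = 6
  72 - 71 = 1
  74 - 72 = 2
  76 - 74 = 2
  83 - 76 = 7


Delta encoded: [3, 21, 6, 17, 18, 6, 1, 2, 2, 7]


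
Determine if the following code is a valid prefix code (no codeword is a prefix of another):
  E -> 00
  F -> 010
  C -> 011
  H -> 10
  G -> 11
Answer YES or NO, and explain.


Checking each pair (does one codeword prefix another?):
  E='00' vs F='010': no prefix
  E='00' vs C='011': no prefix
  E='00' vs H='10': no prefix
  E='00' vs G='11': no prefix
  F='010' vs E='00': no prefix
  F='010' vs C='011': no prefix
  F='010' vs H='10': no prefix
  F='010' vs G='11': no prefix
  C='011' vs E='00': no prefix
  C='011' vs F='010': no prefix
  C='011' vs H='10': no prefix
  C='011' vs G='11': no prefix
  H='10' vs E='00': no prefix
  H='10' vs F='010': no prefix
  H='10' vs C='011': no prefix
  H='10' vs G='11': no prefix
  G='11' vs E='00': no prefix
  G='11' vs F='010': no prefix
  G='11' vs C='011': no prefix
  G='11' vs H='10': no prefix
No violation found over all pairs.

YES -- this is a valid prefix code. No codeword is a prefix of any other codeword.


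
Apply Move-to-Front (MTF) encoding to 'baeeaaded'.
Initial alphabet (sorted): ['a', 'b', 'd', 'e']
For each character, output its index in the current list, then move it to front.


MTF encoding:
'b': index 1 in ['a', 'b', 'd', 'e'] -> ['b', 'a', 'd', 'e']
'a': index 1 in ['b', 'a', 'd', 'e'] -> ['a', 'b', 'd', 'e']
'e': index 3 in ['a', 'b', 'd', 'e'] -> ['e', 'a', 'b', 'd']
'e': index 0 in ['e', 'a', 'b', 'd'] -> ['e', 'a', 'b', 'd']
'a': index 1 in ['e', 'a', 'b', 'd'] -> ['a', 'e', 'b', 'd']
'a': index 0 in ['a', 'e', 'b', 'd'] -> ['a', 'e', 'b', 'd']
'd': index 3 in ['a', 'e', 'b', 'd'] -> ['d', 'a', 'e', 'b']
'e': index 2 in ['d', 'a', 'e', 'b'] -> ['e', 'd', 'a', 'b']
'd': index 1 in ['e', 'd', 'a', 'b'] -> ['d', 'e', 'a', 'b']


Output: [1, 1, 3, 0, 1, 0, 3, 2, 1]


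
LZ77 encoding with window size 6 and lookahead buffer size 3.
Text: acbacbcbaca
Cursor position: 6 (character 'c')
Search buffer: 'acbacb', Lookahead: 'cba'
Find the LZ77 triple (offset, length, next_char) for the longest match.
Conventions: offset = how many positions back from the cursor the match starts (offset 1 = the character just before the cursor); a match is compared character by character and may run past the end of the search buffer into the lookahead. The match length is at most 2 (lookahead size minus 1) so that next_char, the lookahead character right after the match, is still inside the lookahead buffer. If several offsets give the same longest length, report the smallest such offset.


Try each offset into the search buffer:
  offset=1 (pos 5, char 'b'): match length 0
  offset=2 (pos 4, char 'c'): match length 2
  offset=3 (pos 3, char 'a'): match length 0
  offset=4 (pos 2, char 'b'): match length 0
  offset=5 (pos 1, char 'c'): match length 2
  offset=6 (pos 0, char 'a'): match length 0
Longest match has length 2, found at offsets 2, 5; take the smallest, offset 2.
next_char = character at position 6 + 2 = 8 -> 'a'

Best match: offset=2, length=2 (matching 'cb' starting at position 4)
LZ77 triple: (2, 2, 'a')


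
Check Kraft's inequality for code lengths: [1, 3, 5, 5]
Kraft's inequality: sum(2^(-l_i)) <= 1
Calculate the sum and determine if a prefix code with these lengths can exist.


Sum = 2^(-1) + 2^(-3) + 2^(-5) + 2^(-5)
    = 0.5 + 0.125 + 0.03125 + 0.03125
    = 22/32 = 0.6875
Since 0.6875 <= 1, Kraft's inequality IS satisfied.
A prefix code with these lengths CAN exist.

Kraft sum = 0.6875. Satisfied.


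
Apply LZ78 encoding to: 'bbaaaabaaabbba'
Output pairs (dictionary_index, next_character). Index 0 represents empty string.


LZ78 encoding steps:
Dictionary: {0: ''}
Step 1: w='' (idx 0), next='b' -> output (0, 'b'), add 'b' as idx 1
Step 2: w='b' (idx 1), next='a' -> output (1, 'a'), add 'ba' as idx 2
Step 3: w='' (idx 0), next='a' -> output (0, 'a'), add 'a' as idx 3
Step 4: w='a' (idx 3), next='a' -> output (3, 'a'), add 'aa' as idx 4
Step 5: w='ba' (idx 2), next='a' -> output (2, 'a'), add 'baa' as idx 5
Step 6: w='a' (idx 3), next='b' -> output (3, 'b'), add 'ab' as idx 6
Step 7: w='b' (idx 1), next='b' -> output (1, 'b'), add 'bb' as idx 7
Step 8: w='a' (idx 3), end of input -> output (3, '')


Encoded: [(0, 'b'), (1, 'a'), (0, 'a'), (3, 'a'), (2, 'a'), (3, 'b'), (1, 'b'), (3, '')]


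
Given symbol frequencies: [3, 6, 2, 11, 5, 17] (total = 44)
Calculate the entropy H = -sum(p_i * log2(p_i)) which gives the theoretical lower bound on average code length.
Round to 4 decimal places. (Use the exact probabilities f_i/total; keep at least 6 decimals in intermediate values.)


Per-symbol terms -p_i * log2(p_i) with p_i = f_i/44:
  p = 3/44 = 0.068182: log2(p) = -3.874469, -p*log2(p) = 0.264168
  p = 6/44 = 0.136364: log2(p) = -2.874469, -p*log2(p) = 0.391973
  p = 2/44 = 0.045455: log2(p) = -4.459432, -p*log2(p) = 0.202701
  p = 11/44 = 0.250000: log2(p) = -2.000000, -p*log2(p) = 0.500000
  p = 5/44 = 0.113636: log2(p) = -3.137504, -p*log2(p) = 0.356534
  p = 17/44 = 0.386364: log2(p) = -1.371969, -p*log2(p) = 0.530079
H = 0.264168 + 0.391973 + 0.202701 + 0.500000 + 0.356534 + 0.530079 = 2.245455

H = 2.2455 bits/symbol


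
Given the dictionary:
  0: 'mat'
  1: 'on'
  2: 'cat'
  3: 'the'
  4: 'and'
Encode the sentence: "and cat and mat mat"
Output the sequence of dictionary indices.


Look up each word in the dictionary:
  'and' -> 4
  'cat' -> 2
  'and' -> 4
  'mat' -> 0
  'mat' -> 0

Encoded: [4, 2, 4, 0, 0]


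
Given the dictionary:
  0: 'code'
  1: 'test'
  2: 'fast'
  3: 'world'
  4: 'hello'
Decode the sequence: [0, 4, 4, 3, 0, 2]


Look up each index in the dictionary:
  0 -> 'code'
  4 -> 'hello'
  4 -> 'hello'
  3 -> 'world'
  0 -> 'code'
  2 -> 'fast'

Decoded: "code hello hello world code fast"


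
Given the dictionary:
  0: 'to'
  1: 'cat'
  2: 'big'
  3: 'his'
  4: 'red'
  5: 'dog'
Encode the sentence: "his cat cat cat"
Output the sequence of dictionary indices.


Look up each word in the dictionary:
  'his' -> 3
  'cat' -> 1
  'cat' -> 1
  'cat' -> 1

Encoded: [3, 1, 1, 1]


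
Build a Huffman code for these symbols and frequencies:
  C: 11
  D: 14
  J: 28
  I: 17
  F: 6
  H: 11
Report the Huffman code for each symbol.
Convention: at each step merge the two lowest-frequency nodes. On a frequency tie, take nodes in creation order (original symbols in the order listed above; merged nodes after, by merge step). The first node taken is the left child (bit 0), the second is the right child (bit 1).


Huffman tree construction:
Step 1: Merge F(6) + C(11) = 17
Step 2: Merge H(11) + D(14) = 25
Step 3: Merge I(17) + (F+C)(17) = 34
Step 4: Merge (H+D)(25) + J(28) = 53
Step 5: Merge (I+(F+C))(34) + ((H+D)+J)(53) = 87
Read each symbol's code off the tree from the root (left child = 0, right child = 1).

Codes:
  C: 011 (length 3)
  D: 101 (length 3)
  J: 11 (length 2)
  I: 00 (length 2)
  F: 010 (length 3)
  H: 100 (length 3)
Average code length: 216/87 = 2.4828 bits/symbol


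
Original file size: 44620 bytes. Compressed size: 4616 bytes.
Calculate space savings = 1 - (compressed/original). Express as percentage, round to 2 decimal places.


ratio = compressed/original = 4616/44620 = 0.103451
savings = 1 - ratio = 1 - 0.103451 = 0.896549
as a percentage: 0.896549 * 100 = 89.65%

Space savings = 1 - 4616/44620 = 89.65%


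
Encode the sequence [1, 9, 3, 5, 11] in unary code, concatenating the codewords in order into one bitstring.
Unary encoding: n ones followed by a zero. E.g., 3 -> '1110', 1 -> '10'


Encode each number as n ones followed by a terminating 0:
  1 -> 10 (2 bits)
  9 -> 1111111110 (10 bits)
  3 -> 1110 (4 bits)
  5 -> 111110 (6 bits)
  11 -> 111111111110 (12 bits)
Total length = 2 + 10 + 4 + 6 + 12 = 34 bits.

Unary([1, 9, 3, 5, 11]) = 1011111111101110111110111111111110 (34 bits)


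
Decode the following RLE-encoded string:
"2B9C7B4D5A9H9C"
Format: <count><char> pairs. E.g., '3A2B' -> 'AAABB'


Expanding each <count><char> pair:
  2B -> 'BB'
  9C -> 'CCCCCCCCC'
  7B -> 'BBBBBBB'
  4D -> 'DDDD'
  5A -> 'AAAAA'
  9H -> 'HHHHHHHHH'
  9C -> 'CCCCCCCCC'

Decoded = BBCCCCCCCCCBBBBBBBDDDDAAAAAHHHHHHHHHCCCCCCCCC


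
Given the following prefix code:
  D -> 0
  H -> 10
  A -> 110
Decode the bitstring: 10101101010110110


Decoding step by step:
Bits 10 -> H
Bits 10 -> H
Bits 110 -> A
Bits 10 -> H
Bits 10 -> H
Bits 110 -> A
Bits 110 -> A


Decoded message: HHAHHAA


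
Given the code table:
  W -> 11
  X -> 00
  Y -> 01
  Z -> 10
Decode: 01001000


Decoding:
01 -> Y
00 -> X
10 -> Z
00 -> X


Result: YXZX


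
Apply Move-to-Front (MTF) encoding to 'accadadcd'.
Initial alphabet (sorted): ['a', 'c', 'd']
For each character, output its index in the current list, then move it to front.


MTF encoding:
'a': index 0 in ['a', 'c', 'd'] -> ['a', 'c', 'd']
'c': index 1 in ['a', 'c', 'd'] -> ['c', 'a', 'd']
'c': index 0 in ['c', 'a', 'd'] -> ['c', 'a', 'd']
'a': index 1 in ['c', 'a', 'd'] -> ['a', 'c', 'd']
'd': index 2 in ['a', 'c', 'd'] -> ['d', 'a', 'c']
'a': index 1 in ['d', 'a', 'c'] -> ['a', 'd', 'c']
'd': index 1 in ['a', 'd', 'c'] -> ['d', 'a', 'c']
'c': index 2 in ['d', 'a', 'c'] -> ['c', 'd', 'a']
'd': index 1 in ['c', 'd', 'a'] -> ['d', 'c', 'a']


Output: [0, 1, 0, 1, 2, 1, 1, 2, 1]


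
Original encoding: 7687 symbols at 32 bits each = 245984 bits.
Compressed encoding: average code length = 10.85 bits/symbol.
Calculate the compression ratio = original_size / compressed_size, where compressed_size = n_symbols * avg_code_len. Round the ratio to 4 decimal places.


original_size = n_symbols * orig_bits = 7687 * 32 = 245984 bits
compressed_size = n_symbols * avg_code_len = 7687 * 10.85 = 83403.95 bits
ratio = original_size / compressed_size = 245984 / 83403.95 = 2.9493

Compression ratio = 2.9493


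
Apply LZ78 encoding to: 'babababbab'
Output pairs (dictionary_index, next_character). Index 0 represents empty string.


LZ78 encoding steps:
Dictionary: {0: ''}
Step 1: w='' (idx 0), next='b' -> output (0, 'b'), add 'b' as idx 1
Step 2: w='' (idx 0), next='a' -> output (0, 'a'), add 'a' as idx 2
Step 3: w='b' (idx 1), next='a' -> output (1, 'a'), add 'ba' as idx 3
Step 4: w='ba' (idx 3), next='b' -> output (3, 'b'), add 'bab' as idx 4
Step 5: w='bab' (idx 4), end of input -> output (4, '')


Encoded: [(0, 'b'), (0, 'a'), (1, 'a'), (3, 'b'), (4, '')]


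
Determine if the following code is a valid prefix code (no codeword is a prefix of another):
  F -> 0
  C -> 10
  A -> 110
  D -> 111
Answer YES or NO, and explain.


Checking each pair (does one codeword prefix another?):
  F='0' vs C='10': no prefix
  F='0' vs A='110': no prefix
  F='0' vs D='111': no prefix
  C='10' vs F='0': no prefix
  C='10' vs A='110': no prefix
  C='10' vs D='111': no prefix
  A='110' vs F='0': no prefix
  A='110' vs C='10': no prefix
  A='110' vs D='111': no prefix
  D='111' vs F='0': no prefix
  D='111' vs C='10': no prefix
  D='111' vs A='110': no prefix
No violation found over all pairs.

YES -- this is a valid prefix code. No codeword is a prefix of any other codeword.


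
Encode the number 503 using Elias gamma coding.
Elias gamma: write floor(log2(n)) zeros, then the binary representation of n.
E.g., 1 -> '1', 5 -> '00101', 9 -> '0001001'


num_bits = floor(log2(503)) + 1 = 9
leading_zeros = num_bits - 1 = 8
binary(503) = 111110111

Elias gamma(503) = '00000000' + '111110111' = 00000000111110111 (17 bits)


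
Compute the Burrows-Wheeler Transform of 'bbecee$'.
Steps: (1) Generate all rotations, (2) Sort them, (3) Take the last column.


Rotations (sorted):
  0: $bbecee -> last char: e
  1: bbecee$ -> last char: $
  2: becee$b -> last char: b
  3: cee$bbe -> last char: e
  4: e$bbece -> last char: e
  5: ecee$bb -> last char: b
  6: ee$bbec -> last char: c


BWT = e$beebc


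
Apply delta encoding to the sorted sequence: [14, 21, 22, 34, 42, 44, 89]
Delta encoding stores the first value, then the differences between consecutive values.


First value: 14
Deltas:
  21 - 14 = 7
  22 - 21 = 1
  34 - 22 = 12
  42 - 34 = 8
  44 - 42 = 2
  89 - 44 = 45


Delta encoded: [14, 7, 1, 12, 8, 2, 45]


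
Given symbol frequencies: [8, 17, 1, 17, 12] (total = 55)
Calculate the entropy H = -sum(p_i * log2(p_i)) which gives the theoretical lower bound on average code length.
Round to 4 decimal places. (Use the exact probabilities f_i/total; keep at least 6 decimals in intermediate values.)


Per-symbol terms -p_i * log2(p_i) with p_i = f_i/55:
  p = 8/55 = 0.145455: log2(p) = -2.781360, -p*log2(p) = 0.404561
  p = 17/55 = 0.309091: log2(p) = -1.693897, -p*log2(p) = 0.523568
  p = 1/55 = 0.018182: log2(p) = -5.781360, -p*log2(p) = 0.105116
  p = 17/55 = 0.309091: log2(p) = -1.693897, -p*log2(p) = 0.523568
  p = 12/55 = 0.218182: log2(p) = -2.196397, -p*log2(p) = 0.479214
H = 0.404561 + 0.523568 + 0.105116 + 0.523568 + 0.479214 = 2.036027

H = 2.036 bits/symbol


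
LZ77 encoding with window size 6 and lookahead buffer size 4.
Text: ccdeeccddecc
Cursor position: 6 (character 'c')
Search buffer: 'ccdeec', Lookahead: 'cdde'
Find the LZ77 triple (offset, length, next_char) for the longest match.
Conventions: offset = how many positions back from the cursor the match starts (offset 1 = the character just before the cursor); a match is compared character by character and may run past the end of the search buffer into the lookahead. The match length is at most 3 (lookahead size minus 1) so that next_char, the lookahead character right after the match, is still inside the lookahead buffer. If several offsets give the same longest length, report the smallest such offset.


Try each offset into the search buffer:
  offset=1 (pos 5, char 'c'): match length 1
  offset=2 (pos 4, char 'e'): match length 0
  offset=3 (pos 3, char 'e'): match length 0
  offset=4 (pos 2, char 'd'): match length 0
  offset=5 (pos 1, char 'c'): match length 2
  offset=6 (pos 0, char 'c'): match length 1
Longest match has length 2 at offset 5.
next_char = character at position 6 + 2 = 8 -> 'd'

Best match: offset=5, length=2 (matching 'cd' starting at position 1)
LZ77 triple: (5, 2, 'd')


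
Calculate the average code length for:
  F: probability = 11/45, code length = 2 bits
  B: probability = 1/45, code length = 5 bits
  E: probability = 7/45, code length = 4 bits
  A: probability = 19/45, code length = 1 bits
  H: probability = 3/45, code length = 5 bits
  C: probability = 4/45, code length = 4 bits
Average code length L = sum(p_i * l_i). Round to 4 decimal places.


Weighted contributions p_i * l_i:
  F: (11/45) * 2 = 22/45
  B: (1/45) * 5 = 5/45
  E: (7/45) * 4 = 28/45
  A: (19/45) * 1 = 19/45
  H: (3/45) * 5 = 15/45
  C: (4/45) * 4 = 16/45
Sum = (22 + 5 + 28 + 19 + 15 + 16)/45 = 105/45

L = 105/45 = 2.3333 bits/symbol


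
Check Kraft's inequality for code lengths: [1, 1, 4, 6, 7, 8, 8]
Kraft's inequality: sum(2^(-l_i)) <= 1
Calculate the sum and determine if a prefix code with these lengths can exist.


Sum = 2^(-1) + 2^(-1) + 2^(-4) + 2^(-6) + 2^(-7) + 2^(-8) + 2^(-8)
    = 0.5 + 0.5 + 0.0625 + 0.015625 + 0.0078125 + 0.00390625 + 0.00390625
    = 280/256 = 1.09375
Since 1.09375 > 1, Kraft's inequality is NOT satisfied.
A prefix code with these lengths CANNOT exist.

Kraft sum = 1.09375. Not satisfied.


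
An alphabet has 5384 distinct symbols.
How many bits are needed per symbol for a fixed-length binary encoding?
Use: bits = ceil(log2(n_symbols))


log2(5384) = 12.3945
Bracket: 2^12 = 4096 < 5384 <= 2^13 = 8192
So ceil(log2(5384)) = 13

bits = ceil(log2(5384)) = ceil(12.3945) = 13 bits


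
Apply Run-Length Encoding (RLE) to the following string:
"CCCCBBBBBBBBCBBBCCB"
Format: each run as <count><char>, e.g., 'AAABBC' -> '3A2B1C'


Scanning runs left to right:
  i=0: run of 'C' x 4 -> '4C'
  i=4: run of 'B' x 8 -> '8B'
  i=12: run of 'C' x 1 -> '1C'
  i=13: run of 'B' x 3 -> '3B'
  i=16: run of 'C' x 2 -> '2C'
  i=18: run of 'B' x 1 -> '1B'

RLE = 4C8B1C3B2C1B


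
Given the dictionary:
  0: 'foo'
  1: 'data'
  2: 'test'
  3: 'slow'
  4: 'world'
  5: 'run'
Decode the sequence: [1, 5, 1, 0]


Look up each index in the dictionary:
  1 -> 'data'
  5 -> 'run'
  1 -> 'data'
  0 -> 'foo'

Decoded: "data run data foo"


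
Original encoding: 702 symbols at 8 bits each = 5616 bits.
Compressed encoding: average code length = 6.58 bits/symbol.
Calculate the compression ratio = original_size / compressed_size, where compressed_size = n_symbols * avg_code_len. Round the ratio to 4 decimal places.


original_size = n_symbols * orig_bits = 702 * 8 = 5616 bits
compressed_size = n_symbols * avg_code_len = 702 * 6.58 = 4619.16 bits
ratio = original_size / compressed_size = 5616 / 4619.16 = 1.2158

Compression ratio = 1.2158


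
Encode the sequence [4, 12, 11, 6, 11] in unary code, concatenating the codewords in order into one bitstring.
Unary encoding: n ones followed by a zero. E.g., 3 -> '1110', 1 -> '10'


Encode each number as n ones followed by a terminating 0:
  4 -> 11110 (5 bits)
  12 -> 1111111111110 (13 bits)
  11 -> 111111111110 (12 bits)
  6 -> 1111110 (7 bits)
  11 -> 111111111110 (12 bits)
Total length = 5 + 13 + 12 + 7 + 12 = 49 bits.

Unary([4, 12, 11, 6, 11]) = 1111011111111111101111111111101111110111111111110 (49 bits)


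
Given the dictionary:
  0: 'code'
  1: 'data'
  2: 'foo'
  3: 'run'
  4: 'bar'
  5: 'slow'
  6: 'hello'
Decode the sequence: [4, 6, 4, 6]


Look up each index in the dictionary:
  4 -> 'bar'
  6 -> 'hello'
  4 -> 'bar'
  6 -> 'hello'

Decoded: "bar hello bar hello"


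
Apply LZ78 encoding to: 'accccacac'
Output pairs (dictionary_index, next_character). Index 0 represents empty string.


LZ78 encoding steps:
Dictionary: {0: ''}
Step 1: w='' (idx 0), next='a' -> output (0, 'a'), add 'a' as idx 1
Step 2: w='' (idx 0), next='c' -> output (0, 'c'), add 'c' as idx 2
Step 3: w='c' (idx 2), next='c' -> output (2, 'c'), add 'cc' as idx 3
Step 4: w='c' (idx 2), next='a' -> output (2, 'a'), add 'ca' as idx 4
Step 5: w='ca' (idx 4), next='c' -> output (4, 'c'), add 'cac' as idx 5


Encoded: [(0, 'a'), (0, 'c'), (2, 'c'), (2, 'a'), (4, 'c')]


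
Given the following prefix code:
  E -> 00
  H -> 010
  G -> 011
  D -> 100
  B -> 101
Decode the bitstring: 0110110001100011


Decoding step by step:
Bits 011 -> G
Bits 011 -> G
Bits 00 -> E
Bits 011 -> G
Bits 00 -> E
Bits 011 -> G


Decoded message: GGEGEG


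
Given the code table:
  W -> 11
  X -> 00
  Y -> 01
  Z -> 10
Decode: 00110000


Decoding:
00 -> X
11 -> W
00 -> X
00 -> X


Result: XWXX


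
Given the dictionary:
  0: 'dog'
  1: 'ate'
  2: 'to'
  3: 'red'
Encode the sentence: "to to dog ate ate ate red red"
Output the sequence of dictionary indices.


Look up each word in the dictionary:
  'to' -> 2
  'to' -> 2
  'dog' -> 0
  'ate' -> 1
  'ate' -> 1
  'ate' -> 1
  'red' -> 3
  'red' -> 3

Encoded: [2, 2, 0, 1, 1, 1, 3, 3]


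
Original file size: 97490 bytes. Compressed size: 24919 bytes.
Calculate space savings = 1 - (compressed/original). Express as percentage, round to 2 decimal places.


ratio = compressed/original = 24919/97490 = 0.255606
savings = 1 - ratio = 1 - 0.255606 = 0.744394
as a percentage: 0.744394 * 100 = 74.44%

Space savings = 1 - 24919/97490 = 74.44%


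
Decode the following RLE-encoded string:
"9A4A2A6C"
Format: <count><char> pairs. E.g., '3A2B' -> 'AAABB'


Expanding each <count><char> pair:
  9A -> 'AAAAAAAAA'
  4A -> 'AAAA'
  2A -> 'AA'
  6C -> 'CCCCCC'

Decoded = AAAAAAAAAAAAAAACCCCCC


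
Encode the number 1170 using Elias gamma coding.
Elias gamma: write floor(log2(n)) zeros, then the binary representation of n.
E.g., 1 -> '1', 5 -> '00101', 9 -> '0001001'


num_bits = floor(log2(1170)) + 1 = 11
leading_zeros = num_bits - 1 = 10
binary(1170) = 10010010010

Elias gamma(1170) = '0000000000' + '10010010010' = 000000000010010010010 (21 bits)


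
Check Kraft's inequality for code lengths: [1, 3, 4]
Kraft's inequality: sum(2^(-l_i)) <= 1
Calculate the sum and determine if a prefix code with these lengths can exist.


Sum = 2^(-1) + 2^(-3) + 2^(-4)
    = 0.5 + 0.125 + 0.0625
    = 11/16 = 0.6875
Since 0.6875 <= 1, Kraft's inequality IS satisfied.
A prefix code with these lengths CAN exist.

Kraft sum = 0.6875. Satisfied.


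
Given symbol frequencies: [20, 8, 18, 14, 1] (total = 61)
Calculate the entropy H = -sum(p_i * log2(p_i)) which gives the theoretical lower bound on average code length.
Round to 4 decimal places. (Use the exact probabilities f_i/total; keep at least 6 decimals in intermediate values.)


Per-symbol terms -p_i * log2(p_i) with p_i = f_i/61:
  p = 20/61 = 0.327869: log2(p) = -1.608809, -p*log2(p) = 0.527478
  p = 8/61 = 0.131148: log2(p) = -2.930737, -p*log2(p) = 0.384359
  p = 18/61 = 0.295082: log2(p) = -1.760812, -p*log2(p) = 0.519584
  p = 14/61 = 0.229508: log2(p) = -2.123382, -p*log2(p) = 0.487334
  p = 1/61 = 0.016393: log2(p) = -5.930737, -p*log2(p) = 0.097225
H = 0.527478 + 0.384359 + 0.519584 + 0.487334 + 0.097225 = 2.015980

H = 2.016 bits/symbol


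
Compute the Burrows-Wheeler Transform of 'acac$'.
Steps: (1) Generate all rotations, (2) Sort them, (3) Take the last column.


Rotations (sorted):
  0: $acac -> last char: c
  1: ac$ac -> last char: c
  2: acac$ -> last char: $
  3: c$aca -> last char: a
  4: cac$a -> last char: a


BWT = cc$aa


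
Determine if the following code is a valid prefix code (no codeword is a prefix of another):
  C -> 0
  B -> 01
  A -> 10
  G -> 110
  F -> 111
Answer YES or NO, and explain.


Checking each pair (does one codeword prefix another?):
  C='0' vs B='01': prefix -- VIOLATION

NO -- this is NOT a valid prefix code. C (0) is a prefix of B (01).


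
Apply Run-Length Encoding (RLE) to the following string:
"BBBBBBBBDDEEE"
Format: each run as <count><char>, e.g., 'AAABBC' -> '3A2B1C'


Scanning runs left to right:
  i=0: run of 'B' x 8 -> '8B'
  i=8: run of 'D' x 2 -> '2D'
  i=10: run of 'E' x 3 -> '3E'

RLE = 8B2D3E


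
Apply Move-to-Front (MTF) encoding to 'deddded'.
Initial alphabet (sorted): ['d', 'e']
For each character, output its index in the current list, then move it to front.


MTF encoding:
'd': index 0 in ['d', 'e'] -> ['d', 'e']
'e': index 1 in ['d', 'e'] -> ['e', 'd']
'd': index 1 in ['e', 'd'] -> ['d', 'e']
'd': index 0 in ['d', 'e'] -> ['d', 'e']
'd': index 0 in ['d', 'e'] -> ['d', 'e']
'e': index 1 in ['d', 'e'] -> ['e', 'd']
'd': index 1 in ['e', 'd'] -> ['d', 'e']


Output: [0, 1, 1, 0, 0, 1, 1]


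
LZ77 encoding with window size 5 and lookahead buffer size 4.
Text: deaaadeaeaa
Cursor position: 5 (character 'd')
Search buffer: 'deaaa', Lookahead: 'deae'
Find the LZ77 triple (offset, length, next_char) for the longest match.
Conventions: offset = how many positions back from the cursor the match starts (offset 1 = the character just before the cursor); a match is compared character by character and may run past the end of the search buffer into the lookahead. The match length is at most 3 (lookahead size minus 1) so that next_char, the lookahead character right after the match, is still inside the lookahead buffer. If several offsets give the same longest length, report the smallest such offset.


Try each offset into the search buffer:
  offset=1 (pos 4, char 'a'): match length 0
  offset=2 (pos 3, char 'a'): match length 0
  offset=3 (pos 2, char 'a'): match length 0
  offset=4 (pos 1, char 'e'): match length 0
  offset=5 (pos 0, char 'd'): match length 3
Longest match has length 3 at offset 5.
next_char = character at position 5 + 3 = 8 -> 'e'

Best match: offset=5, length=3 (matching 'dea' starting at position 0)
LZ77 triple: (5, 3, 'e')


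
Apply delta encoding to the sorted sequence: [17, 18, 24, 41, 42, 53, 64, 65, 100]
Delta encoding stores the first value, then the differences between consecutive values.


First value: 17
Deltas:
  18 - 17 = 1
  24 - 18 = 6
  41 - 24 = 17
  42 - 41 = 1
  53 - 42 = 11
  64 - 53 = 11
  65 - 64 = 1
  100 - 65 = 35


Delta encoded: [17, 1, 6, 17, 1, 11, 11, 1, 35]


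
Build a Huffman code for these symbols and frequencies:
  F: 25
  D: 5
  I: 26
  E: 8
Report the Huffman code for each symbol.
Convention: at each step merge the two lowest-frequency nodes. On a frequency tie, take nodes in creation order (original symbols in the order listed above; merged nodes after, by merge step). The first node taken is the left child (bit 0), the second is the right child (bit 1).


Huffman tree construction:
Step 1: Merge D(5) + E(8) = 13
Step 2: Merge (D+E)(13) + F(25) = 38
Step 3: Merge I(26) + ((D+E)+F)(38) = 64
Read each symbol's code off the tree from the root (left child = 0, right child = 1).

Codes:
  F: 11 (length 2)
  D: 100 (length 3)
  I: 0 (length 1)
  E: 101 (length 3)
Average code length: 115/64 = 1.7969 bits/symbol


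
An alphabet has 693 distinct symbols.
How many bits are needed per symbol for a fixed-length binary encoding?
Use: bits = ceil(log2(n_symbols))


log2(693) = 9.4367
Bracket: 2^9 = 512 < 693 <= 2^10 = 1024
So ceil(log2(693)) = 10

bits = ceil(log2(693)) = ceil(9.4367) = 10 bits


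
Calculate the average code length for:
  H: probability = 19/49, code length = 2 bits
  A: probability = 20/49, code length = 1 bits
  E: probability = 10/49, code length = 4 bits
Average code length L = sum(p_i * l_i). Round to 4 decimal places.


Weighted contributions p_i * l_i:
  H: (19/49) * 2 = 38/49
  A: (20/49) * 1 = 20/49
  E: (10/49) * 4 = 40/49
Sum = (38 + 20 + 40)/49 = 98/49

L = 98/49 = 2.0000 bits/symbol


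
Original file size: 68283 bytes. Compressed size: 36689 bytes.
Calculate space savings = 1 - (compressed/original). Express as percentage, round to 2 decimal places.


ratio = compressed/original = 36689/68283 = 0.537308
savings = 1 - ratio = 1 - 0.537308 = 0.462692
as a percentage: 0.462692 * 100 = 46.27%

Space savings = 1 - 36689/68283 = 46.27%


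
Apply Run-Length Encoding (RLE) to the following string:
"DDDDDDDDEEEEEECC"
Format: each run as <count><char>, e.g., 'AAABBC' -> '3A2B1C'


Scanning runs left to right:
  i=0: run of 'D' x 8 -> '8D'
  i=8: run of 'E' x 6 -> '6E'
  i=14: run of 'C' x 2 -> '2C'

RLE = 8D6E2C


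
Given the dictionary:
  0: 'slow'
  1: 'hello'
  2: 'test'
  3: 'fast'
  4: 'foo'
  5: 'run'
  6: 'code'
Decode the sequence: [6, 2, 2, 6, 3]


Look up each index in the dictionary:
  6 -> 'code'
  2 -> 'test'
  2 -> 'test'
  6 -> 'code'
  3 -> 'fast'

Decoded: "code test test code fast"


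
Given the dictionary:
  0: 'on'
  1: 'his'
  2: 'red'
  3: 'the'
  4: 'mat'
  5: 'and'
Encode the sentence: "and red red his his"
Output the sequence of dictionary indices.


Look up each word in the dictionary:
  'and' -> 5
  'red' -> 2
  'red' -> 2
  'his' -> 1
  'his' -> 1

Encoded: [5, 2, 2, 1, 1]


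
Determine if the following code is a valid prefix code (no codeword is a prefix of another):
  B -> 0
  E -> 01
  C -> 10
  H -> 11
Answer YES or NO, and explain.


Checking each pair (does one codeword prefix another?):
  B='0' vs E='01': prefix -- VIOLATION

NO -- this is NOT a valid prefix code. B (0) is a prefix of E (01).


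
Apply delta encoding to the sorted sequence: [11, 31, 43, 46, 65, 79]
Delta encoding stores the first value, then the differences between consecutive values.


First value: 11
Deltas:
  31 - 11 = 20
  43 - 31 = 12
  46 - 43 = 3
  65 - 46 = 19
  79 - 65 = 14


Delta encoded: [11, 20, 12, 3, 19, 14]


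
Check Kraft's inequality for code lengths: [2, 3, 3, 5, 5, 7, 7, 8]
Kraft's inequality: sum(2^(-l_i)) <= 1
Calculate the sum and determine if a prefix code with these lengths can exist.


Sum = 2^(-2) + 2^(-3) + 2^(-3) + 2^(-5) + 2^(-5) + 2^(-7) + 2^(-7) + 2^(-8)
    = 0.25 + 0.125 + 0.125 + 0.03125 + 0.03125 + 0.0078125 + 0.0078125 + 0.00390625
    = 149/256 = 0.58203125
Since 0.58203125 <= 1, Kraft's inequality IS satisfied.
A prefix code with these lengths CAN exist.

Kraft sum = 0.58203125. Satisfied.


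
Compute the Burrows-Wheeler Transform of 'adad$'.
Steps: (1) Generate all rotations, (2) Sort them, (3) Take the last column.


Rotations (sorted):
  0: $adad -> last char: d
  1: ad$ad -> last char: d
  2: adad$ -> last char: $
  3: d$ada -> last char: a
  4: dad$a -> last char: a


BWT = dd$aa


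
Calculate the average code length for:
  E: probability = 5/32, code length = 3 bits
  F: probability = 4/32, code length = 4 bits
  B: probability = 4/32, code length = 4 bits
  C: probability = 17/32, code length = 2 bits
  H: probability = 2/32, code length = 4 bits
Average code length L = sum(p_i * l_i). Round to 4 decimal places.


Weighted contributions p_i * l_i:
  E: (5/32) * 3 = 15/32
  F: (4/32) * 4 = 16/32
  B: (4/32) * 4 = 16/32
  C: (17/32) * 2 = 34/32
  H: (2/32) * 4 = 8/32
Sum = (15 + 16 + 16 + 34 + 8)/32 = 89/32

L = 89/32 = 2.7813 bits/symbol
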